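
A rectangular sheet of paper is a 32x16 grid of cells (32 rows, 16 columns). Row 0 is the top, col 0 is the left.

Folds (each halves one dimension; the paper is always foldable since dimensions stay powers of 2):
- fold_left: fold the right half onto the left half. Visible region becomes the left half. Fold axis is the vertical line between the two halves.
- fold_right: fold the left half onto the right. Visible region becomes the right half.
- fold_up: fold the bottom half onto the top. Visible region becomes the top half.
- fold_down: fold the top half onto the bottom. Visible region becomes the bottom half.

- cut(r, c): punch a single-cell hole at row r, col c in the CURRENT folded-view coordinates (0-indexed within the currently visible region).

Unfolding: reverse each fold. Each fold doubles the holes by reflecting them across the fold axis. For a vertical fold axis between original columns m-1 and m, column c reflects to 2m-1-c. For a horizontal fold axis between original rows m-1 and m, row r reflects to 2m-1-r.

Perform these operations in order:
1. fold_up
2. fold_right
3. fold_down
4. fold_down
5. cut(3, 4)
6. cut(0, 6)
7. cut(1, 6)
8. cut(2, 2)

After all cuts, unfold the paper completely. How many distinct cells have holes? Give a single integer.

Op 1 fold_up: fold axis h@16; visible region now rows[0,16) x cols[0,16) = 16x16
Op 2 fold_right: fold axis v@8; visible region now rows[0,16) x cols[8,16) = 16x8
Op 3 fold_down: fold axis h@8; visible region now rows[8,16) x cols[8,16) = 8x8
Op 4 fold_down: fold axis h@12; visible region now rows[12,16) x cols[8,16) = 4x8
Op 5 cut(3, 4): punch at orig (15,12); cuts so far [(15, 12)]; region rows[12,16) x cols[8,16) = 4x8
Op 6 cut(0, 6): punch at orig (12,14); cuts so far [(12, 14), (15, 12)]; region rows[12,16) x cols[8,16) = 4x8
Op 7 cut(1, 6): punch at orig (13,14); cuts so far [(12, 14), (13, 14), (15, 12)]; region rows[12,16) x cols[8,16) = 4x8
Op 8 cut(2, 2): punch at orig (14,10); cuts so far [(12, 14), (13, 14), (14, 10), (15, 12)]; region rows[12,16) x cols[8,16) = 4x8
Unfold 1 (reflect across h@12): 8 holes -> [(8, 12), (9, 10), (10, 14), (11, 14), (12, 14), (13, 14), (14, 10), (15, 12)]
Unfold 2 (reflect across h@8): 16 holes -> [(0, 12), (1, 10), (2, 14), (3, 14), (4, 14), (5, 14), (6, 10), (7, 12), (8, 12), (9, 10), (10, 14), (11, 14), (12, 14), (13, 14), (14, 10), (15, 12)]
Unfold 3 (reflect across v@8): 32 holes -> [(0, 3), (0, 12), (1, 5), (1, 10), (2, 1), (2, 14), (3, 1), (3, 14), (4, 1), (4, 14), (5, 1), (5, 14), (6, 5), (6, 10), (7, 3), (7, 12), (8, 3), (8, 12), (9, 5), (9, 10), (10, 1), (10, 14), (11, 1), (11, 14), (12, 1), (12, 14), (13, 1), (13, 14), (14, 5), (14, 10), (15, 3), (15, 12)]
Unfold 4 (reflect across h@16): 64 holes -> [(0, 3), (0, 12), (1, 5), (1, 10), (2, 1), (2, 14), (3, 1), (3, 14), (4, 1), (4, 14), (5, 1), (5, 14), (6, 5), (6, 10), (7, 3), (7, 12), (8, 3), (8, 12), (9, 5), (9, 10), (10, 1), (10, 14), (11, 1), (11, 14), (12, 1), (12, 14), (13, 1), (13, 14), (14, 5), (14, 10), (15, 3), (15, 12), (16, 3), (16, 12), (17, 5), (17, 10), (18, 1), (18, 14), (19, 1), (19, 14), (20, 1), (20, 14), (21, 1), (21, 14), (22, 5), (22, 10), (23, 3), (23, 12), (24, 3), (24, 12), (25, 5), (25, 10), (26, 1), (26, 14), (27, 1), (27, 14), (28, 1), (28, 14), (29, 1), (29, 14), (30, 5), (30, 10), (31, 3), (31, 12)]

Answer: 64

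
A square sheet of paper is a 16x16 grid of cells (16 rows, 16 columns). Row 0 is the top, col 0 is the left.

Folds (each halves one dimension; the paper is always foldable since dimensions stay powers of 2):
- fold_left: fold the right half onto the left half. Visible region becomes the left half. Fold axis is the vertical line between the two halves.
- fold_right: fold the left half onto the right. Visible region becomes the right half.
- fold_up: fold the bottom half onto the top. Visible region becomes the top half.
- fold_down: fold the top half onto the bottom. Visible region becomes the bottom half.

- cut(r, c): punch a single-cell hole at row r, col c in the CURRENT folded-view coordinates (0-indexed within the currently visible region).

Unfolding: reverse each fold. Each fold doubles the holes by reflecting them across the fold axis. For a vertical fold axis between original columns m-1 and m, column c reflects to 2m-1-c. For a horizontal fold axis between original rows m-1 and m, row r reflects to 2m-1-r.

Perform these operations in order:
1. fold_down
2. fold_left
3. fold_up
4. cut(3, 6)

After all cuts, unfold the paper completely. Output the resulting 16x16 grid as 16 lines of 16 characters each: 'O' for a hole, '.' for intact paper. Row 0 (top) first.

Answer: ................
................
................
......O..O......
......O..O......
................
................
................
................
................
................
......O..O......
......O..O......
................
................
................

Derivation:
Op 1 fold_down: fold axis h@8; visible region now rows[8,16) x cols[0,16) = 8x16
Op 2 fold_left: fold axis v@8; visible region now rows[8,16) x cols[0,8) = 8x8
Op 3 fold_up: fold axis h@12; visible region now rows[8,12) x cols[0,8) = 4x8
Op 4 cut(3, 6): punch at orig (11,6); cuts so far [(11, 6)]; region rows[8,12) x cols[0,8) = 4x8
Unfold 1 (reflect across h@12): 2 holes -> [(11, 6), (12, 6)]
Unfold 2 (reflect across v@8): 4 holes -> [(11, 6), (11, 9), (12, 6), (12, 9)]
Unfold 3 (reflect across h@8): 8 holes -> [(3, 6), (3, 9), (4, 6), (4, 9), (11, 6), (11, 9), (12, 6), (12, 9)]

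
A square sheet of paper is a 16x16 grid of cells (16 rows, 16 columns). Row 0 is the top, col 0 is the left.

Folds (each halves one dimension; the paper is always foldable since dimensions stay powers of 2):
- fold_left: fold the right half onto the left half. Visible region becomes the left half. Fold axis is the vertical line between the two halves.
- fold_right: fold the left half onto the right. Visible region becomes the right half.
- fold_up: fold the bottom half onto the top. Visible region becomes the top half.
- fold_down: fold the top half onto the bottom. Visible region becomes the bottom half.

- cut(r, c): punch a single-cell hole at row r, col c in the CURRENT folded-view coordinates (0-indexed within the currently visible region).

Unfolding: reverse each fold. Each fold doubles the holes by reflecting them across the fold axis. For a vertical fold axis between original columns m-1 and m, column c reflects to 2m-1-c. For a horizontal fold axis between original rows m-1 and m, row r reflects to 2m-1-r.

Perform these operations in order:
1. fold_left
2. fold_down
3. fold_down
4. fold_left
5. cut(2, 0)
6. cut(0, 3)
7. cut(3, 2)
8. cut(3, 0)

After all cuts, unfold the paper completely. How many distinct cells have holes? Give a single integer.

Answer: 64

Derivation:
Op 1 fold_left: fold axis v@8; visible region now rows[0,16) x cols[0,8) = 16x8
Op 2 fold_down: fold axis h@8; visible region now rows[8,16) x cols[0,8) = 8x8
Op 3 fold_down: fold axis h@12; visible region now rows[12,16) x cols[0,8) = 4x8
Op 4 fold_left: fold axis v@4; visible region now rows[12,16) x cols[0,4) = 4x4
Op 5 cut(2, 0): punch at orig (14,0); cuts so far [(14, 0)]; region rows[12,16) x cols[0,4) = 4x4
Op 6 cut(0, 3): punch at orig (12,3); cuts so far [(12, 3), (14, 0)]; region rows[12,16) x cols[0,4) = 4x4
Op 7 cut(3, 2): punch at orig (15,2); cuts so far [(12, 3), (14, 0), (15, 2)]; region rows[12,16) x cols[0,4) = 4x4
Op 8 cut(3, 0): punch at orig (15,0); cuts so far [(12, 3), (14, 0), (15, 0), (15, 2)]; region rows[12,16) x cols[0,4) = 4x4
Unfold 1 (reflect across v@4): 8 holes -> [(12, 3), (12, 4), (14, 0), (14, 7), (15, 0), (15, 2), (15, 5), (15, 7)]
Unfold 2 (reflect across h@12): 16 holes -> [(8, 0), (8, 2), (8, 5), (8, 7), (9, 0), (9, 7), (11, 3), (11, 4), (12, 3), (12, 4), (14, 0), (14, 7), (15, 0), (15, 2), (15, 5), (15, 7)]
Unfold 3 (reflect across h@8): 32 holes -> [(0, 0), (0, 2), (0, 5), (0, 7), (1, 0), (1, 7), (3, 3), (3, 4), (4, 3), (4, 4), (6, 0), (6, 7), (7, 0), (7, 2), (7, 5), (7, 7), (8, 0), (8, 2), (8, 5), (8, 7), (9, 0), (9, 7), (11, 3), (11, 4), (12, 3), (12, 4), (14, 0), (14, 7), (15, 0), (15, 2), (15, 5), (15, 7)]
Unfold 4 (reflect across v@8): 64 holes -> [(0, 0), (0, 2), (0, 5), (0, 7), (0, 8), (0, 10), (0, 13), (0, 15), (1, 0), (1, 7), (1, 8), (1, 15), (3, 3), (3, 4), (3, 11), (3, 12), (4, 3), (4, 4), (4, 11), (4, 12), (6, 0), (6, 7), (6, 8), (6, 15), (7, 0), (7, 2), (7, 5), (7, 7), (7, 8), (7, 10), (7, 13), (7, 15), (8, 0), (8, 2), (8, 5), (8, 7), (8, 8), (8, 10), (8, 13), (8, 15), (9, 0), (9, 7), (9, 8), (9, 15), (11, 3), (11, 4), (11, 11), (11, 12), (12, 3), (12, 4), (12, 11), (12, 12), (14, 0), (14, 7), (14, 8), (14, 15), (15, 0), (15, 2), (15, 5), (15, 7), (15, 8), (15, 10), (15, 13), (15, 15)]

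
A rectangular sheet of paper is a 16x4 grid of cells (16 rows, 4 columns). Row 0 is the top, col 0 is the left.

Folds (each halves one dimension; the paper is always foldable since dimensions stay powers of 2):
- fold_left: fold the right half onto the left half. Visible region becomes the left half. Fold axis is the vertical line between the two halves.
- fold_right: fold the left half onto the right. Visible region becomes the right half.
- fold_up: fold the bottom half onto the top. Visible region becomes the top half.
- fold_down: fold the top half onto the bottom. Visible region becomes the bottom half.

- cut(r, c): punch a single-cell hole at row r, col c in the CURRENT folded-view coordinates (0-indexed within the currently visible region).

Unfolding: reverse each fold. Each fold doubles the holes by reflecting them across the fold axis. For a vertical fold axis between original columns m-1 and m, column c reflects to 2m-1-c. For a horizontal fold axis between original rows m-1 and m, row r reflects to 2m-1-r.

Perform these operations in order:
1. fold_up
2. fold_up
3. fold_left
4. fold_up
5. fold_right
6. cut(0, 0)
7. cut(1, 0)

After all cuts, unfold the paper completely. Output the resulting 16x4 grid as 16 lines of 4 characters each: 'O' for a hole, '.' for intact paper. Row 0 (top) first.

Answer: OOOO
OOOO
OOOO
OOOO
OOOO
OOOO
OOOO
OOOO
OOOO
OOOO
OOOO
OOOO
OOOO
OOOO
OOOO
OOOO

Derivation:
Op 1 fold_up: fold axis h@8; visible region now rows[0,8) x cols[0,4) = 8x4
Op 2 fold_up: fold axis h@4; visible region now rows[0,4) x cols[0,4) = 4x4
Op 3 fold_left: fold axis v@2; visible region now rows[0,4) x cols[0,2) = 4x2
Op 4 fold_up: fold axis h@2; visible region now rows[0,2) x cols[0,2) = 2x2
Op 5 fold_right: fold axis v@1; visible region now rows[0,2) x cols[1,2) = 2x1
Op 6 cut(0, 0): punch at orig (0,1); cuts so far [(0, 1)]; region rows[0,2) x cols[1,2) = 2x1
Op 7 cut(1, 0): punch at orig (1,1); cuts so far [(0, 1), (1, 1)]; region rows[0,2) x cols[1,2) = 2x1
Unfold 1 (reflect across v@1): 4 holes -> [(0, 0), (0, 1), (1, 0), (1, 1)]
Unfold 2 (reflect across h@2): 8 holes -> [(0, 0), (0, 1), (1, 0), (1, 1), (2, 0), (2, 1), (3, 0), (3, 1)]
Unfold 3 (reflect across v@2): 16 holes -> [(0, 0), (0, 1), (0, 2), (0, 3), (1, 0), (1, 1), (1, 2), (1, 3), (2, 0), (2, 1), (2, 2), (2, 3), (3, 0), (3, 1), (3, 2), (3, 3)]
Unfold 4 (reflect across h@4): 32 holes -> [(0, 0), (0, 1), (0, 2), (0, 3), (1, 0), (1, 1), (1, 2), (1, 3), (2, 0), (2, 1), (2, 2), (2, 3), (3, 0), (3, 1), (3, 2), (3, 3), (4, 0), (4, 1), (4, 2), (4, 3), (5, 0), (5, 1), (5, 2), (5, 3), (6, 0), (6, 1), (6, 2), (6, 3), (7, 0), (7, 1), (7, 2), (7, 3)]
Unfold 5 (reflect across h@8): 64 holes -> [(0, 0), (0, 1), (0, 2), (0, 3), (1, 0), (1, 1), (1, 2), (1, 3), (2, 0), (2, 1), (2, 2), (2, 3), (3, 0), (3, 1), (3, 2), (3, 3), (4, 0), (4, 1), (4, 2), (4, 3), (5, 0), (5, 1), (5, 2), (5, 3), (6, 0), (6, 1), (6, 2), (6, 3), (7, 0), (7, 1), (7, 2), (7, 3), (8, 0), (8, 1), (8, 2), (8, 3), (9, 0), (9, 1), (9, 2), (9, 3), (10, 0), (10, 1), (10, 2), (10, 3), (11, 0), (11, 1), (11, 2), (11, 3), (12, 0), (12, 1), (12, 2), (12, 3), (13, 0), (13, 1), (13, 2), (13, 3), (14, 0), (14, 1), (14, 2), (14, 3), (15, 0), (15, 1), (15, 2), (15, 3)]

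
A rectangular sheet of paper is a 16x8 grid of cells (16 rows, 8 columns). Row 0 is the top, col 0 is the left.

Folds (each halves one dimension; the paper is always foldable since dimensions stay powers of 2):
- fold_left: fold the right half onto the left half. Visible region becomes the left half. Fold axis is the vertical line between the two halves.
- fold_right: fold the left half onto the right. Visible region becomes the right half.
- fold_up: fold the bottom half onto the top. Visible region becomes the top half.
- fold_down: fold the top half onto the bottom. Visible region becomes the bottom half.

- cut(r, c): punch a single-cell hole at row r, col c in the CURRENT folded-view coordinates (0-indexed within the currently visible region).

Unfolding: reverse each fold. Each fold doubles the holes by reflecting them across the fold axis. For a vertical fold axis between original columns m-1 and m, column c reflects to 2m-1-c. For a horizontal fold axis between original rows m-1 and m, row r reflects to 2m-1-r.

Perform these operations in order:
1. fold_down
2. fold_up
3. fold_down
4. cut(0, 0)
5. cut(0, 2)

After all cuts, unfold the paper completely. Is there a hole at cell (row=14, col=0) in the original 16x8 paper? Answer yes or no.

Op 1 fold_down: fold axis h@8; visible region now rows[8,16) x cols[0,8) = 8x8
Op 2 fold_up: fold axis h@12; visible region now rows[8,12) x cols[0,8) = 4x8
Op 3 fold_down: fold axis h@10; visible region now rows[10,12) x cols[0,8) = 2x8
Op 4 cut(0, 0): punch at orig (10,0); cuts so far [(10, 0)]; region rows[10,12) x cols[0,8) = 2x8
Op 5 cut(0, 2): punch at orig (10,2); cuts so far [(10, 0), (10, 2)]; region rows[10,12) x cols[0,8) = 2x8
Unfold 1 (reflect across h@10): 4 holes -> [(9, 0), (9, 2), (10, 0), (10, 2)]
Unfold 2 (reflect across h@12): 8 holes -> [(9, 0), (9, 2), (10, 0), (10, 2), (13, 0), (13, 2), (14, 0), (14, 2)]
Unfold 3 (reflect across h@8): 16 holes -> [(1, 0), (1, 2), (2, 0), (2, 2), (5, 0), (5, 2), (6, 0), (6, 2), (9, 0), (9, 2), (10, 0), (10, 2), (13, 0), (13, 2), (14, 0), (14, 2)]
Holes: [(1, 0), (1, 2), (2, 0), (2, 2), (5, 0), (5, 2), (6, 0), (6, 2), (9, 0), (9, 2), (10, 0), (10, 2), (13, 0), (13, 2), (14, 0), (14, 2)]

Answer: yes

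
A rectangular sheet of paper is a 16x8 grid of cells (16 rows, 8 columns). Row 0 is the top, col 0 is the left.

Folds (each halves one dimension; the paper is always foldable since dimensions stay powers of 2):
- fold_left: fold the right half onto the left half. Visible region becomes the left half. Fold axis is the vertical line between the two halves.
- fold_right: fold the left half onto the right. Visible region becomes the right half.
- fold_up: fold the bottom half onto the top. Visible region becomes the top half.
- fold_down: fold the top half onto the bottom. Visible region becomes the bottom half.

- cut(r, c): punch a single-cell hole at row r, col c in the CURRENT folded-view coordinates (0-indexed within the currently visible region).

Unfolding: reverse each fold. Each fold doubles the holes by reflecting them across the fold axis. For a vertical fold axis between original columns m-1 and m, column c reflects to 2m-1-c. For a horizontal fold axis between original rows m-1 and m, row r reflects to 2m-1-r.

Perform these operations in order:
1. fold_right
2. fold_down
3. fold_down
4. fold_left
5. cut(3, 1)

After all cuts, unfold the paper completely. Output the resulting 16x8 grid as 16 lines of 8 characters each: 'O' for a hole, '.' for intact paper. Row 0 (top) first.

Op 1 fold_right: fold axis v@4; visible region now rows[0,16) x cols[4,8) = 16x4
Op 2 fold_down: fold axis h@8; visible region now rows[8,16) x cols[4,8) = 8x4
Op 3 fold_down: fold axis h@12; visible region now rows[12,16) x cols[4,8) = 4x4
Op 4 fold_left: fold axis v@6; visible region now rows[12,16) x cols[4,6) = 4x2
Op 5 cut(3, 1): punch at orig (15,5); cuts so far [(15, 5)]; region rows[12,16) x cols[4,6) = 4x2
Unfold 1 (reflect across v@6): 2 holes -> [(15, 5), (15, 6)]
Unfold 2 (reflect across h@12): 4 holes -> [(8, 5), (8, 6), (15, 5), (15, 6)]
Unfold 3 (reflect across h@8): 8 holes -> [(0, 5), (0, 6), (7, 5), (7, 6), (8, 5), (8, 6), (15, 5), (15, 6)]
Unfold 4 (reflect across v@4): 16 holes -> [(0, 1), (0, 2), (0, 5), (0, 6), (7, 1), (7, 2), (7, 5), (7, 6), (8, 1), (8, 2), (8, 5), (8, 6), (15, 1), (15, 2), (15, 5), (15, 6)]

Answer: .OO..OO.
........
........
........
........
........
........
.OO..OO.
.OO..OO.
........
........
........
........
........
........
.OO..OO.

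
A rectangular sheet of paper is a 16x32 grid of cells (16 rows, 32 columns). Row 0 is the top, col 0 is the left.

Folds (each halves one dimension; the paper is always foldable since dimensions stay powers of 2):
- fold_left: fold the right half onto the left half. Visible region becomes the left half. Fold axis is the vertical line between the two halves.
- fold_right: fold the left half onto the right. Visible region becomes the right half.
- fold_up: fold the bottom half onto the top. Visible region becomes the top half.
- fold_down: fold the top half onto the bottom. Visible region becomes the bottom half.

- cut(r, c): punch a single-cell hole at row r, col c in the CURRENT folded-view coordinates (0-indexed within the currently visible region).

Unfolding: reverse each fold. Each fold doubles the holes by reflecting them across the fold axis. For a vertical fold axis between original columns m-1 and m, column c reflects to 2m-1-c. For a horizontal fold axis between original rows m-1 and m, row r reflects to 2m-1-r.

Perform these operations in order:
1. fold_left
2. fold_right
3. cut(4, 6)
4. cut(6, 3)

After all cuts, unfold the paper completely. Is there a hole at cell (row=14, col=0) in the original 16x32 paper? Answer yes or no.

Op 1 fold_left: fold axis v@16; visible region now rows[0,16) x cols[0,16) = 16x16
Op 2 fold_right: fold axis v@8; visible region now rows[0,16) x cols[8,16) = 16x8
Op 3 cut(4, 6): punch at orig (4,14); cuts so far [(4, 14)]; region rows[0,16) x cols[8,16) = 16x8
Op 4 cut(6, 3): punch at orig (6,11); cuts so far [(4, 14), (6, 11)]; region rows[0,16) x cols[8,16) = 16x8
Unfold 1 (reflect across v@8): 4 holes -> [(4, 1), (4, 14), (6, 4), (6, 11)]
Unfold 2 (reflect across v@16): 8 holes -> [(4, 1), (4, 14), (4, 17), (4, 30), (6, 4), (6, 11), (6, 20), (6, 27)]
Holes: [(4, 1), (4, 14), (4, 17), (4, 30), (6, 4), (6, 11), (6, 20), (6, 27)]

Answer: no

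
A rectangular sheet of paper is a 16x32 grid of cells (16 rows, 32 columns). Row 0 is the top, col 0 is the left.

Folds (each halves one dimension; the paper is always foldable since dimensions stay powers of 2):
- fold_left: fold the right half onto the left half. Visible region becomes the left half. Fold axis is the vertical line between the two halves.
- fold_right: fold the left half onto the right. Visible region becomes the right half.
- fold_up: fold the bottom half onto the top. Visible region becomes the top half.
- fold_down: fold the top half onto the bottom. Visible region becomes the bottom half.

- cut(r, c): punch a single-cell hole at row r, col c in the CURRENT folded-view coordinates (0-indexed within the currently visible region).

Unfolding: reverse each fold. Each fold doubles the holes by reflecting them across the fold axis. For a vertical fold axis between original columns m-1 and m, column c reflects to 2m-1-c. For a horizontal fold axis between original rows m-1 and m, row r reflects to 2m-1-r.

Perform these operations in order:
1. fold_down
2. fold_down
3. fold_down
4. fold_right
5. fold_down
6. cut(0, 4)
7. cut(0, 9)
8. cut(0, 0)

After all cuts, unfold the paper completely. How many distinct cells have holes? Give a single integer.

Answer: 96

Derivation:
Op 1 fold_down: fold axis h@8; visible region now rows[8,16) x cols[0,32) = 8x32
Op 2 fold_down: fold axis h@12; visible region now rows[12,16) x cols[0,32) = 4x32
Op 3 fold_down: fold axis h@14; visible region now rows[14,16) x cols[0,32) = 2x32
Op 4 fold_right: fold axis v@16; visible region now rows[14,16) x cols[16,32) = 2x16
Op 5 fold_down: fold axis h@15; visible region now rows[15,16) x cols[16,32) = 1x16
Op 6 cut(0, 4): punch at orig (15,20); cuts so far [(15, 20)]; region rows[15,16) x cols[16,32) = 1x16
Op 7 cut(0, 9): punch at orig (15,25); cuts so far [(15, 20), (15, 25)]; region rows[15,16) x cols[16,32) = 1x16
Op 8 cut(0, 0): punch at orig (15,16); cuts so far [(15, 16), (15, 20), (15, 25)]; region rows[15,16) x cols[16,32) = 1x16
Unfold 1 (reflect across h@15): 6 holes -> [(14, 16), (14, 20), (14, 25), (15, 16), (15, 20), (15, 25)]
Unfold 2 (reflect across v@16): 12 holes -> [(14, 6), (14, 11), (14, 15), (14, 16), (14, 20), (14, 25), (15, 6), (15, 11), (15, 15), (15, 16), (15, 20), (15, 25)]
Unfold 3 (reflect across h@14): 24 holes -> [(12, 6), (12, 11), (12, 15), (12, 16), (12, 20), (12, 25), (13, 6), (13, 11), (13, 15), (13, 16), (13, 20), (13, 25), (14, 6), (14, 11), (14, 15), (14, 16), (14, 20), (14, 25), (15, 6), (15, 11), (15, 15), (15, 16), (15, 20), (15, 25)]
Unfold 4 (reflect across h@12): 48 holes -> [(8, 6), (8, 11), (8, 15), (8, 16), (8, 20), (8, 25), (9, 6), (9, 11), (9, 15), (9, 16), (9, 20), (9, 25), (10, 6), (10, 11), (10, 15), (10, 16), (10, 20), (10, 25), (11, 6), (11, 11), (11, 15), (11, 16), (11, 20), (11, 25), (12, 6), (12, 11), (12, 15), (12, 16), (12, 20), (12, 25), (13, 6), (13, 11), (13, 15), (13, 16), (13, 20), (13, 25), (14, 6), (14, 11), (14, 15), (14, 16), (14, 20), (14, 25), (15, 6), (15, 11), (15, 15), (15, 16), (15, 20), (15, 25)]
Unfold 5 (reflect across h@8): 96 holes -> [(0, 6), (0, 11), (0, 15), (0, 16), (0, 20), (0, 25), (1, 6), (1, 11), (1, 15), (1, 16), (1, 20), (1, 25), (2, 6), (2, 11), (2, 15), (2, 16), (2, 20), (2, 25), (3, 6), (3, 11), (3, 15), (3, 16), (3, 20), (3, 25), (4, 6), (4, 11), (4, 15), (4, 16), (4, 20), (4, 25), (5, 6), (5, 11), (5, 15), (5, 16), (5, 20), (5, 25), (6, 6), (6, 11), (6, 15), (6, 16), (6, 20), (6, 25), (7, 6), (7, 11), (7, 15), (7, 16), (7, 20), (7, 25), (8, 6), (8, 11), (8, 15), (8, 16), (8, 20), (8, 25), (9, 6), (9, 11), (9, 15), (9, 16), (9, 20), (9, 25), (10, 6), (10, 11), (10, 15), (10, 16), (10, 20), (10, 25), (11, 6), (11, 11), (11, 15), (11, 16), (11, 20), (11, 25), (12, 6), (12, 11), (12, 15), (12, 16), (12, 20), (12, 25), (13, 6), (13, 11), (13, 15), (13, 16), (13, 20), (13, 25), (14, 6), (14, 11), (14, 15), (14, 16), (14, 20), (14, 25), (15, 6), (15, 11), (15, 15), (15, 16), (15, 20), (15, 25)]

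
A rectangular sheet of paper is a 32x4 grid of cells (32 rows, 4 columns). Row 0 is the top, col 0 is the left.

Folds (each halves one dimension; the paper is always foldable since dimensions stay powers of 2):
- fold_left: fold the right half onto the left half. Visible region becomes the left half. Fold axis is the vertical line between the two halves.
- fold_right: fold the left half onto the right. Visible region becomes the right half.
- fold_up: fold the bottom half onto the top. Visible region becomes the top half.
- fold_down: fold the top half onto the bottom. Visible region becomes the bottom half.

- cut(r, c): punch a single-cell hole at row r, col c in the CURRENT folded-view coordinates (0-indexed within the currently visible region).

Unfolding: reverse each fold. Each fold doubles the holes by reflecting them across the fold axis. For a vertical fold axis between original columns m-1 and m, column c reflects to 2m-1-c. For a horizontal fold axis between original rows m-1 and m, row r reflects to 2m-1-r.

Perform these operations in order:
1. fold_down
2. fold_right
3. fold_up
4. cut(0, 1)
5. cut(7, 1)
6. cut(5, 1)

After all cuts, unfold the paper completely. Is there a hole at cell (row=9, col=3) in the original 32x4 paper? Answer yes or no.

Op 1 fold_down: fold axis h@16; visible region now rows[16,32) x cols[0,4) = 16x4
Op 2 fold_right: fold axis v@2; visible region now rows[16,32) x cols[2,4) = 16x2
Op 3 fold_up: fold axis h@24; visible region now rows[16,24) x cols[2,4) = 8x2
Op 4 cut(0, 1): punch at orig (16,3); cuts so far [(16, 3)]; region rows[16,24) x cols[2,4) = 8x2
Op 5 cut(7, 1): punch at orig (23,3); cuts so far [(16, 3), (23, 3)]; region rows[16,24) x cols[2,4) = 8x2
Op 6 cut(5, 1): punch at orig (21,3); cuts so far [(16, 3), (21, 3), (23, 3)]; region rows[16,24) x cols[2,4) = 8x2
Unfold 1 (reflect across h@24): 6 holes -> [(16, 3), (21, 3), (23, 3), (24, 3), (26, 3), (31, 3)]
Unfold 2 (reflect across v@2): 12 holes -> [(16, 0), (16, 3), (21, 0), (21, 3), (23, 0), (23, 3), (24, 0), (24, 3), (26, 0), (26, 3), (31, 0), (31, 3)]
Unfold 3 (reflect across h@16): 24 holes -> [(0, 0), (0, 3), (5, 0), (5, 3), (7, 0), (7, 3), (8, 0), (8, 3), (10, 0), (10, 3), (15, 0), (15, 3), (16, 0), (16, 3), (21, 0), (21, 3), (23, 0), (23, 3), (24, 0), (24, 3), (26, 0), (26, 3), (31, 0), (31, 3)]
Holes: [(0, 0), (0, 3), (5, 0), (5, 3), (7, 0), (7, 3), (8, 0), (8, 3), (10, 0), (10, 3), (15, 0), (15, 3), (16, 0), (16, 3), (21, 0), (21, 3), (23, 0), (23, 3), (24, 0), (24, 3), (26, 0), (26, 3), (31, 0), (31, 3)]

Answer: no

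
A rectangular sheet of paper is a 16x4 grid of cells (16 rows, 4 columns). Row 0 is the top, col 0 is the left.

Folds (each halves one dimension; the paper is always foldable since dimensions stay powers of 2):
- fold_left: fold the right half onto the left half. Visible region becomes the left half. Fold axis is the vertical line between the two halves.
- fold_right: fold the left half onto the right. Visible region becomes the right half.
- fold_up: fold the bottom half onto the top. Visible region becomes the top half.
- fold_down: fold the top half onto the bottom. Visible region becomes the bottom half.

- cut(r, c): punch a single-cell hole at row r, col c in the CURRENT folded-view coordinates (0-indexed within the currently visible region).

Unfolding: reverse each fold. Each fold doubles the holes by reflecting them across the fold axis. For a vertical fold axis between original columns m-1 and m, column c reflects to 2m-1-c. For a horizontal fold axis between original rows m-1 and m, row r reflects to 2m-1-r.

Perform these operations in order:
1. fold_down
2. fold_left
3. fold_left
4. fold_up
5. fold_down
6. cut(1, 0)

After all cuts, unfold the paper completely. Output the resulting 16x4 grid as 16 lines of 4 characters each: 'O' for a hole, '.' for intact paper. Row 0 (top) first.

Answer: OOOO
....
....
OOOO
OOOO
....
....
OOOO
OOOO
....
....
OOOO
OOOO
....
....
OOOO

Derivation:
Op 1 fold_down: fold axis h@8; visible region now rows[8,16) x cols[0,4) = 8x4
Op 2 fold_left: fold axis v@2; visible region now rows[8,16) x cols[0,2) = 8x2
Op 3 fold_left: fold axis v@1; visible region now rows[8,16) x cols[0,1) = 8x1
Op 4 fold_up: fold axis h@12; visible region now rows[8,12) x cols[0,1) = 4x1
Op 5 fold_down: fold axis h@10; visible region now rows[10,12) x cols[0,1) = 2x1
Op 6 cut(1, 0): punch at orig (11,0); cuts so far [(11, 0)]; region rows[10,12) x cols[0,1) = 2x1
Unfold 1 (reflect across h@10): 2 holes -> [(8, 0), (11, 0)]
Unfold 2 (reflect across h@12): 4 holes -> [(8, 0), (11, 0), (12, 0), (15, 0)]
Unfold 3 (reflect across v@1): 8 holes -> [(8, 0), (8, 1), (11, 0), (11, 1), (12, 0), (12, 1), (15, 0), (15, 1)]
Unfold 4 (reflect across v@2): 16 holes -> [(8, 0), (8, 1), (8, 2), (8, 3), (11, 0), (11, 1), (11, 2), (11, 3), (12, 0), (12, 1), (12, 2), (12, 3), (15, 0), (15, 1), (15, 2), (15, 3)]
Unfold 5 (reflect across h@8): 32 holes -> [(0, 0), (0, 1), (0, 2), (0, 3), (3, 0), (3, 1), (3, 2), (3, 3), (4, 0), (4, 1), (4, 2), (4, 3), (7, 0), (7, 1), (7, 2), (7, 3), (8, 0), (8, 1), (8, 2), (8, 3), (11, 0), (11, 1), (11, 2), (11, 3), (12, 0), (12, 1), (12, 2), (12, 3), (15, 0), (15, 1), (15, 2), (15, 3)]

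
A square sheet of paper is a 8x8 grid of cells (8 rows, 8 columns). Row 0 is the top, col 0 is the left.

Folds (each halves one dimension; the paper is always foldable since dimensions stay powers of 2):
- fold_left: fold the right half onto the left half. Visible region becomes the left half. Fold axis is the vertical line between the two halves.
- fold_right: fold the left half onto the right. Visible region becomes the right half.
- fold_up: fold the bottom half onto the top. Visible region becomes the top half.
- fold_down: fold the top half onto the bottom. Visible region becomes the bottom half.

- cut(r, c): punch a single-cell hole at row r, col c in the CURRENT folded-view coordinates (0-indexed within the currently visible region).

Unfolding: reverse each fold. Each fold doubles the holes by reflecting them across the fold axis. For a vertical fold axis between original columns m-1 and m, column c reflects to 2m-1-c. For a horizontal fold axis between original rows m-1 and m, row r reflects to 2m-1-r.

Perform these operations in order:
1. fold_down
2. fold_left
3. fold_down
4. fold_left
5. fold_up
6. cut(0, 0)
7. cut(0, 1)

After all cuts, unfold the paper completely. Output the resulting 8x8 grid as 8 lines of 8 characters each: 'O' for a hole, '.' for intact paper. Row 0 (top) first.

Op 1 fold_down: fold axis h@4; visible region now rows[4,8) x cols[0,8) = 4x8
Op 2 fold_left: fold axis v@4; visible region now rows[4,8) x cols[0,4) = 4x4
Op 3 fold_down: fold axis h@6; visible region now rows[6,8) x cols[0,4) = 2x4
Op 4 fold_left: fold axis v@2; visible region now rows[6,8) x cols[0,2) = 2x2
Op 5 fold_up: fold axis h@7; visible region now rows[6,7) x cols[0,2) = 1x2
Op 6 cut(0, 0): punch at orig (6,0); cuts so far [(6, 0)]; region rows[6,7) x cols[0,2) = 1x2
Op 7 cut(0, 1): punch at orig (6,1); cuts so far [(6, 0), (6, 1)]; region rows[6,7) x cols[0,2) = 1x2
Unfold 1 (reflect across h@7): 4 holes -> [(6, 0), (6, 1), (7, 0), (7, 1)]
Unfold 2 (reflect across v@2): 8 holes -> [(6, 0), (6, 1), (6, 2), (6, 3), (7, 0), (7, 1), (7, 2), (7, 3)]
Unfold 3 (reflect across h@6): 16 holes -> [(4, 0), (4, 1), (4, 2), (4, 3), (5, 0), (5, 1), (5, 2), (5, 3), (6, 0), (6, 1), (6, 2), (6, 3), (7, 0), (7, 1), (7, 2), (7, 3)]
Unfold 4 (reflect across v@4): 32 holes -> [(4, 0), (4, 1), (4, 2), (4, 3), (4, 4), (4, 5), (4, 6), (4, 7), (5, 0), (5, 1), (5, 2), (5, 3), (5, 4), (5, 5), (5, 6), (5, 7), (6, 0), (6, 1), (6, 2), (6, 3), (6, 4), (6, 5), (6, 6), (6, 7), (7, 0), (7, 1), (7, 2), (7, 3), (7, 4), (7, 5), (7, 6), (7, 7)]
Unfold 5 (reflect across h@4): 64 holes -> [(0, 0), (0, 1), (0, 2), (0, 3), (0, 4), (0, 5), (0, 6), (0, 7), (1, 0), (1, 1), (1, 2), (1, 3), (1, 4), (1, 5), (1, 6), (1, 7), (2, 0), (2, 1), (2, 2), (2, 3), (2, 4), (2, 5), (2, 6), (2, 7), (3, 0), (3, 1), (3, 2), (3, 3), (3, 4), (3, 5), (3, 6), (3, 7), (4, 0), (4, 1), (4, 2), (4, 3), (4, 4), (4, 5), (4, 6), (4, 7), (5, 0), (5, 1), (5, 2), (5, 3), (5, 4), (5, 5), (5, 6), (5, 7), (6, 0), (6, 1), (6, 2), (6, 3), (6, 4), (6, 5), (6, 6), (6, 7), (7, 0), (7, 1), (7, 2), (7, 3), (7, 4), (7, 5), (7, 6), (7, 7)]

Answer: OOOOOOOO
OOOOOOOO
OOOOOOOO
OOOOOOOO
OOOOOOOO
OOOOOOOO
OOOOOOOO
OOOOOOOO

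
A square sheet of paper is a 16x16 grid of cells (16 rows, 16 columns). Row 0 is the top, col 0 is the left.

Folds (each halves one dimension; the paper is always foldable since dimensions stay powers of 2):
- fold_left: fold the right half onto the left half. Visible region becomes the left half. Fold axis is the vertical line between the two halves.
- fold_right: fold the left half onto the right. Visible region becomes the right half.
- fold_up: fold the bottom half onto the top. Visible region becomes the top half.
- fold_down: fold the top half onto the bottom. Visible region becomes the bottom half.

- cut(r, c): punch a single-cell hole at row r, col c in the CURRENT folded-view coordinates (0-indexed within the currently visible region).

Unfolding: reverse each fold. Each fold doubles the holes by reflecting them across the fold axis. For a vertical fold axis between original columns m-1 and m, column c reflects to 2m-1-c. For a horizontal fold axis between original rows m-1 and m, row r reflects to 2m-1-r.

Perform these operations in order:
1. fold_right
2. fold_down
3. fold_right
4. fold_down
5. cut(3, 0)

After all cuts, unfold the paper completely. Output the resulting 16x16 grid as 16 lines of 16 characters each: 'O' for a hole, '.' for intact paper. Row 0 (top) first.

Op 1 fold_right: fold axis v@8; visible region now rows[0,16) x cols[8,16) = 16x8
Op 2 fold_down: fold axis h@8; visible region now rows[8,16) x cols[8,16) = 8x8
Op 3 fold_right: fold axis v@12; visible region now rows[8,16) x cols[12,16) = 8x4
Op 4 fold_down: fold axis h@12; visible region now rows[12,16) x cols[12,16) = 4x4
Op 5 cut(3, 0): punch at orig (15,12); cuts so far [(15, 12)]; region rows[12,16) x cols[12,16) = 4x4
Unfold 1 (reflect across h@12): 2 holes -> [(8, 12), (15, 12)]
Unfold 2 (reflect across v@12): 4 holes -> [(8, 11), (8, 12), (15, 11), (15, 12)]
Unfold 3 (reflect across h@8): 8 holes -> [(0, 11), (0, 12), (7, 11), (7, 12), (8, 11), (8, 12), (15, 11), (15, 12)]
Unfold 4 (reflect across v@8): 16 holes -> [(0, 3), (0, 4), (0, 11), (0, 12), (7, 3), (7, 4), (7, 11), (7, 12), (8, 3), (8, 4), (8, 11), (8, 12), (15, 3), (15, 4), (15, 11), (15, 12)]

Answer: ...OO......OO...
................
................
................
................
................
................
...OO......OO...
...OO......OO...
................
................
................
................
................
................
...OO......OO...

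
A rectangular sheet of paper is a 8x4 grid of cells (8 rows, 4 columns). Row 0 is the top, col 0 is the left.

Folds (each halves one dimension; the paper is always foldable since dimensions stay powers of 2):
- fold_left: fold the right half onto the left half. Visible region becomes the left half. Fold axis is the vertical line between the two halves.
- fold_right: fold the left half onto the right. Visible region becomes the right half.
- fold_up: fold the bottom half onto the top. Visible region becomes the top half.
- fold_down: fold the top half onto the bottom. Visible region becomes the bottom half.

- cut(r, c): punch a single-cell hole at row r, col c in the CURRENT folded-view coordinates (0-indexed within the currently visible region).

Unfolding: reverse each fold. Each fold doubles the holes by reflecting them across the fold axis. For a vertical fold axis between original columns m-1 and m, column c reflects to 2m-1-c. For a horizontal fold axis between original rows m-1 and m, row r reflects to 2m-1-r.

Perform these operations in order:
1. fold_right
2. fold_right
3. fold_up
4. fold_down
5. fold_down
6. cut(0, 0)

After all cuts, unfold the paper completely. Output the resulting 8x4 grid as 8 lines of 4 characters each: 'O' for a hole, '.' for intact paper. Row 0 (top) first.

Op 1 fold_right: fold axis v@2; visible region now rows[0,8) x cols[2,4) = 8x2
Op 2 fold_right: fold axis v@3; visible region now rows[0,8) x cols[3,4) = 8x1
Op 3 fold_up: fold axis h@4; visible region now rows[0,4) x cols[3,4) = 4x1
Op 4 fold_down: fold axis h@2; visible region now rows[2,4) x cols[3,4) = 2x1
Op 5 fold_down: fold axis h@3; visible region now rows[3,4) x cols[3,4) = 1x1
Op 6 cut(0, 0): punch at orig (3,3); cuts so far [(3, 3)]; region rows[3,4) x cols[3,4) = 1x1
Unfold 1 (reflect across h@3): 2 holes -> [(2, 3), (3, 3)]
Unfold 2 (reflect across h@2): 4 holes -> [(0, 3), (1, 3), (2, 3), (3, 3)]
Unfold 3 (reflect across h@4): 8 holes -> [(0, 3), (1, 3), (2, 3), (3, 3), (4, 3), (5, 3), (6, 3), (7, 3)]
Unfold 4 (reflect across v@3): 16 holes -> [(0, 2), (0, 3), (1, 2), (1, 3), (2, 2), (2, 3), (3, 2), (3, 3), (4, 2), (4, 3), (5, 2), (5, 3), (6, 2), (6, 3), (7, 2), (7, 3)]
Unfold 5 (reflect across v@2): 32 holes -> [(0, 0), (0, 1), (0, 2), (0, 3), (1, 0), (1, 1), (1, 2), (1, 3), (2, 0), (2, 1), (2, 2), (2, 3), (3, 0), (3, 1), (3, 2), (3, 3), (4, 0), (4, 1), (4, 2), (4, 3), (5, 0), (5, 1), (5, 2), (5, 3), (6, 0), (6, 1), (6, 2), (6, 3), (7, 0), (7, 1), (7, 2), (7, 3)]

Answer: OOOO
OOOO
OOOO
OOOO
OOOO
OOOO
OOOO
OOOO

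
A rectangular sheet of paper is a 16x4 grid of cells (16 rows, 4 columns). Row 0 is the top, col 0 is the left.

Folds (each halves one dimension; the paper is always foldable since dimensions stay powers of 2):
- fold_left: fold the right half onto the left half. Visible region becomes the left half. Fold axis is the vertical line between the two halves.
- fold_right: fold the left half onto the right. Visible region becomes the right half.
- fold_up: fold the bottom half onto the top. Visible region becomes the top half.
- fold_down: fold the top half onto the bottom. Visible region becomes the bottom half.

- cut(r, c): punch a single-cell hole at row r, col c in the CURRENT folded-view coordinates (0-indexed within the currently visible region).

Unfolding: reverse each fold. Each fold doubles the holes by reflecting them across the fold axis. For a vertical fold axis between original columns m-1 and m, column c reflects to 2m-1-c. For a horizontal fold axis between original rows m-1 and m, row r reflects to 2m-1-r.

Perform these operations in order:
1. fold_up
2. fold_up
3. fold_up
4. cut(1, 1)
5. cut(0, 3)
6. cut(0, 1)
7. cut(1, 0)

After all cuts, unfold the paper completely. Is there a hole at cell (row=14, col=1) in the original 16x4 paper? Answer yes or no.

Op 1 fold_up: fold axis h@8; visible region now rows[0,8) x cols[0,4) = 8x4
Op 2 fold_up: fold axis h@4; visible region now rows[0,4) x cols[0,4) = 4x4
Op 3 fold_up: fold axis h@2; visible region now rows[0,2) x cols[0,4) = 2x4
Op 4 cut(1, 1): punch at orig (1,1); cuts so far [(1, 1)]; region rows[0,2) x cols[0,4) = 2x4
Op 5 cut(0, 3): punch at orig (0,3); cuts so far [(0, 3), (1, 1)]; region rows[0,2) x cols[0,4) = 2x4
Op 6 cut(0, 1): punch at orig (0,1); cuts so far [(0, 1), (0, 3), (1, 1)]; region rows[0,2) x cols[0,4) = 2x4
Op 7 cut(1, 0): punch at orig (1,0); cuts so far [(0, 1), (0, 3), (1, 0), (1, 1)]; region rows[0,2) x cols[0,4) = 2x4
Unfold 1 (reflect across h@2): 8 holes -> [(0, 1), (0, 3), (1, 0), (1, 1), (2, 0), (2, 1), (3, 1), (3, 3)]
Unfold 2 (reflect across h@4): 16 holes -> [(0, 1), (0, 3), (1, 0), (1, 1), (2, 0), (2, 1), (3, 1), (3, 3), (4, 1), (4, 3), (5, 0), (5, 1), (6, 0), (6, 1), (7, 1), (7, 3)]
Unfold 3 (reflect across h@8): 32 holes -> [(0, 1), (0, 3), (1, 0), (1, 1), (2, 0), (2, 1), (3, 1), (3, 3), (4, 1), (4, 3), (5, 0), (5, 1), (6, 0), (6, 1), (7, 1), (7, 3), (8, 1), (8, 3), (9, 0), (9, 1), (10, 0), (10, 1), (11, 1), (11, 3), (12, 1), (12, 3), (13, 0), (13, 1), (14, 0), (14, 1), (15, 1), (15, 3)]
Holes: [(0, 1), (0, 3), (1, 0), (1, 1), (2, 0), (2, 1), (3, 1), (3, 3), (4, 1), (4, 3), (5, 0), (5, 1), (6, 0), (6, 1), (7, 1), (7, 3), (8, 1), (8, 3), (9, 0), (9, 1), (10, 0), (10, 1), (11, 1), (11, 3), (12, 1), (12, 3), (13, 0), (13, 1), (14, 0), (14, 1), (15, 1), (15, 3)]

Answer: yes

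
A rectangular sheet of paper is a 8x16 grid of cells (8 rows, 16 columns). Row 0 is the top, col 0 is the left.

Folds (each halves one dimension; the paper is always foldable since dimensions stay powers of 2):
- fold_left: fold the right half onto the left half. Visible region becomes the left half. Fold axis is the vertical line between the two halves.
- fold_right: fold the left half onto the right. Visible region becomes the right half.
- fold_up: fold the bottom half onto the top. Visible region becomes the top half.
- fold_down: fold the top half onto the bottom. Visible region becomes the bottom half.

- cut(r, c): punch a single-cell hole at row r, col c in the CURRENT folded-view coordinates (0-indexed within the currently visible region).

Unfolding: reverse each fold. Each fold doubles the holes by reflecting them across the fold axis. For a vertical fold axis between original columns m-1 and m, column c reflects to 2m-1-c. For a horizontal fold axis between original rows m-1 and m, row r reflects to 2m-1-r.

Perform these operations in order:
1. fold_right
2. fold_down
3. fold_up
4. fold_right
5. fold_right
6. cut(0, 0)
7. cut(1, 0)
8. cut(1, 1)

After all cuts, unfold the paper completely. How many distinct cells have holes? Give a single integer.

Answer: 96

Derivation:
Op 1 fold_right: fold axis v@8; visible region now rows[0,8) x cols[8,16) = 8x8
Op 2 fold_down: fold axis h@4; visible region now rows[4,8) x cols[8,16) = 4x8
Op 3 fold_up: fold axis h@6; visible region now rows[4,6) x cols[8,16) = 2x8
Op 4 fold_right: fold axis v@12; visible region now rows[4,6) x cols[12,16) = 2x4
Op 5 fold_right: fold axis v@14; visible region now rows[4,6) x cols[14,16) = 2x2
Op 6 cut(0, 0): punch at orig (4,14); cuts so far [(4, 14)]; region rows[4,6) x cols[14,16) = 2x2
Op 7 cut(1, 0): punch at orig (5,14); cuts so far [(4, 14), (5, 14)]; region rows[4,6) x cols[14,16) = 2x2
Op 8 cut(1, 1): punch at orig (5,15); cuts so far [(4, 14), (5, 14), (5, 15)]; region rows[4,6) x cols[14,16) = 2x2
Unfold 1 (reflect across v@14): 6 holes -> [(4, 13), (4, 14), (5, 12), (5, 13), (5, 14), (5, 15)]
Unfold 2 (reflect across v@12): 12 holes -> [(4, 9), (4, 10), (4, 13), (4, 14), (5, 8), (5, 9), (5, 10), (5, 11), (5, 12), (5, 13), (5, 14), (5, 15)]
Unfold 3 (reflect across h@6): 24 holes -> [(4, 9), (4, 10), (4, 13), (4, 14), (5, 8), (5, 9), (5, 10), (5, 11), (5, 12), (5, 13), (5, 14), (5, 15), (6, 8), (6, 9), (6, 10), (6, 11), (6, 12), (6, 13), (6, 14), (6, 15), (7, 9), (7, 10), (7, 13), (7, 14)]
Unfold 4 (reflect across h@4): 48 holes -> [(0, 9), (0, 10), (0, 13), (0, 14), (1, 8), (1, 9), (1, 10), (1, 11), (1, 12), (1, 13), (1, 14), (1, 15), (2, 8), (2, 9), (2, 10), (2, 11), (2, 12), (2, 13), (2, 14), (2, 15), (3, 9), (3, 10), (3, 13), (3, 14), (4, 9), (4, 10), (4, 13), (4, 14), (5, 8), (5, 9), (5, 10), (5, 11), (5, 12), (5, 13), (5, 14), (5, 15), (6, 8), (6, 9), (6, 10), (6, 11), (6, 12), (6, 13), (6, 14), (6, 15), (7, 9), (7, 10), (7, 13), (7, 14)]
Unfold 5 (reflect across v@8): 96 holes -> [(0, 1), (0, 2), (0, 5), (0, 6), (0, 9), (0, 10), (0, 13), (0, 14), (1, 0), (1, 1), (1, 2), (1, 3), (1, 4), (1, 5), (1, 6), (1, 7), (1, 8), (1, 9), (1, 10), (1, 11), (1, 12), (1, 13), (1, 14), (1, 15), (2, 0), (2, 1), (2, 2), (2, 3), (2, 4), (2, 5), (2, 6), (2, 7), (2, 8), (2, 9), (2, 10), (2, 11), (2, 12), (2, 13), (2, 14), (2, 15), (3, 1), (3, 2), (3, 5), (3, 6), (3, 9), (3, 10), (3, 13), (3, 14), (4, 1), (4, 2), (4, 5), (4, 6), (4, 9), (4, 10), (4, 13), (4, 14), (5, 0), (5, 1), (5, 2), (5, 3), (5, 4), (5, 5), (5, 6), (5, 7), (5, 8), (5, 9), (5, 10), (5, 11), (5, 12), (5, 13), (5, 14), (5, 15), (6, 0), (6, 1), (6, 2), (6, 3), (6, 4), (6, 5), (6, 6), (6, 7), (6, 8), (6, 9), (6, 10), (6, 11), (6, 12), (6, 13), (6, 14), (6, 15), (7, 1), (7, 2), (7, 5), (7, 6), (7, 9), (7, 10), (7, 13), (7, 14)]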